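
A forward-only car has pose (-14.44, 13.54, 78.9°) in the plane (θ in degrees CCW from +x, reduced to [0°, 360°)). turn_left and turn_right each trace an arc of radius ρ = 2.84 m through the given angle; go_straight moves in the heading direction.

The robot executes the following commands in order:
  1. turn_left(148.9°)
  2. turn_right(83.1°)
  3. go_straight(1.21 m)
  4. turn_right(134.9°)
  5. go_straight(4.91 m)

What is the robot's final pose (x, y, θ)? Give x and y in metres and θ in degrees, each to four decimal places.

(-18.0672, 22.2356, 9.8000°)

set_pose: (x, y, θ) = (-14.4400, 13.5400, 78.9000°), ρ = 2.84
turn_left(148.9°): centre at ρ to the left, rotate +148.9° → (-19.3308, 15.9944, 227.8000°)
turn_right(83.1°): centre at ρ to the right, rotate −83.1° → (-23.0758, 15.5843, 144.7000°)
go_straight(1.21): x += 1.21·cos θ, y += 1.21·sin θ → (-24.0633, 16.2835, 144.7000°)
turn_right(134.9°): centre at ρ to the right, rotate −134.9° → (-22.9056, 21.3999, 9.8000°)
go_straight(4.91): x += 4.91·cos θ, y += 4.91·sin θ → (-18.0672, 22.2356, 9.8000°)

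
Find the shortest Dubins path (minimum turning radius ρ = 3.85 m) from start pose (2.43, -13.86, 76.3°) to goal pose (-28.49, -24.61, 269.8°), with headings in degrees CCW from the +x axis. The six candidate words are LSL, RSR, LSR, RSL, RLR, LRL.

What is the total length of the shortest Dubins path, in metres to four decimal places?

39.0902 m

Let ψ = atan2(Δy, Δx) = atan2(-10.75, -30.92) = -160.8289° be the start→goal bearing.
Normalize: d = |goal − start| / ρ = 32.735438/3.85 = 8.502711, α = (θ_start − ψ) mod 360° = 237.1289° = 4.138680 rad, β = (θ_goal − ψ) mod 360° = 70.6289° = 1.232707 rad.
Common terms: sin α = -0.839894, cos α = -0.542751, sin β = 0.943390, cos β = 0.331685, cos(α−β) = -0.972370, d² = 72.296097. Work in radians in the unit-radius frame; every candidate has L = ρ·(t + p + q).
LSL: p² = 2 + d² − 2cos(α−β) + 2d(sin α − sin β) = 45.915343; p = √p² = 6.776086; φ = atan2(cos β − cos α, d + sin α − sin β) = 0.129408 rad; t = (φ − α) mod 2π = 2.273914 rad, q = (β − φ) mod 2π = 1.103299 rad → L = 3.85·(2.273914 + 6.776086 + 1.103299) = 3.85·10.153298 = 39.090198 m
RSR: p² = 2 + d² − 2cos(α−β) + 2d(sin β − sin α) = 106.566331; p = √p² = 10.323097; φ = atan2(cos α − cos β, d − sin α + sin β) = -0.084808 rad; t = (α − φ) mod 2π = 4.223488 rad, q = (φ − β) mod 2π = 4.965670 rad → L = 3.85·(4.223488 + 10.323097 + 4.965670) = 3.85·19.512255 = 75.122184 m
LSR: p² = d² − 2 + 2cos(α−β) + 2d(sin α + sin β) = 70.111356; p = √p² = 8.373252; φ = atan2(−cos α − cos β, d + sin α + sin β) − atan2(−2, p) = 0.258983 rad; t = (φ − α) mod 2π = 2.403488 rad, q = (φ − β) mod 2π = 5.309461 rad → L = 3.85·(2.403488 + 8.373252 + 5.309461) = 3.85·16.086202 = 61.931876 m
RSL: p² = d² − 2 + 2cos(α−β) − 2d(sin α + sin β) = 66.591358; p = √p² = 8.160353; φ = atan2(cos α + cos β, d − sin α − sin β) − atan2(2, p) = -0.265474 rad; t = (α − φ) mod 2π = 4.404154 rad, q = (β − φ) mod 2π = 1.498180 rad → L = 3.85·(4.404154 + 8.160353 + 1.498180) = 3.85·14.062687 = 54.141345 m
RLR: c = (6 − d² + 2cos(α−β) + 2d(sin α − sin β))/8 = -12.320791, |c| > 1 → infeasible
LRL: c = (6 − d² + 2cos(α−β) − 2d(sin α − sin β))/8 = -4.739418, |c| > 1 → infeasible
Shortest: LSL with L = 39.090198 m ≈ 39.0902 m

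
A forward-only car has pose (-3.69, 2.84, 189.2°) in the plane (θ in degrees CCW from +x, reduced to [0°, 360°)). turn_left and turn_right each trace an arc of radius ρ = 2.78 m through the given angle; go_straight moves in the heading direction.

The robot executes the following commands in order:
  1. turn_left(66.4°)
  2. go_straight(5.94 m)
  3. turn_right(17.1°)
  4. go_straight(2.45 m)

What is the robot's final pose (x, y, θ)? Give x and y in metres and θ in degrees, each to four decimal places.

(-9.0179, -7.8164, 238.5000°)

set_pose: (x, y, θ) = (-3.6900, 2.8400, 189.2000°), ρ = 2.78
turn_left(66.4°): centre at ρ to the left, rotate +66.4° → (-5.9382, 0.7871, 255.6000°)
go_straight(5.94): x += 5.94·cos θ, y += 5.94·sin θ → (-7.4154, -4.9663, 255.6000°)
turn_right(17.1°): centre at ρ to the right, rotate −17.1° → (-7.7377, -5.7275, 238.5000°)
go_straight(2.45): x += 2.45·cos θ, y += 2.45·sin θ → (-9.0179, -7.8164, 238.5000°)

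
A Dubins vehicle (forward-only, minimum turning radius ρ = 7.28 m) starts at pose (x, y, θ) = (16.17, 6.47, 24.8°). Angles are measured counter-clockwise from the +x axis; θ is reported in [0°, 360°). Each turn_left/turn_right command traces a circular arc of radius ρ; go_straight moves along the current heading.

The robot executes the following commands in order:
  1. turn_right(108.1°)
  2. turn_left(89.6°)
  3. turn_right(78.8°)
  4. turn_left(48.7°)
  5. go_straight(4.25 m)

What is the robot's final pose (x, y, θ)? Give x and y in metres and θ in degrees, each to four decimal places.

(50.1188, -16.9097, 336.2000°)

set_pose: (x, y, θ) = (16.1700, 6.4700, 24.8000°), ρ = 7.28
turn_right(108.1°): centre at ρ to the right, rotate −108.1° → (26.4539, 0.7107, -83.3000° ≡ 276.7000°)
turn_left(89.6°): centre at ρ to the left, rotate +89.6° → (34.4830, -5.6759, 366.3000° ≡ 6.3000°)
turn_right(78.8°): centre at ρ to the right, rotate −78.8° → (42.2250, -10.7228, -72.5000° ≡ 287.5000°)
turn_left(48.7°): centre at ρ to the left, rotate +48.7° → (46.2302, -15.1946, 336.2000°)
go_straight(4.25): x += 4.25·cos θ, y += 4.25·sin θ → (50.1188, -16.9097, 336.2000°)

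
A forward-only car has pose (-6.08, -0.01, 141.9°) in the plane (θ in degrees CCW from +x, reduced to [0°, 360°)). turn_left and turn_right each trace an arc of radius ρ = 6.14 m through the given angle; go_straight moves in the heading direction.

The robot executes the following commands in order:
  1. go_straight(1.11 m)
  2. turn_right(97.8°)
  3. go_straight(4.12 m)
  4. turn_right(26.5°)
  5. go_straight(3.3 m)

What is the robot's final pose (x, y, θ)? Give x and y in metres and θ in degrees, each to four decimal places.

(1.0828, 15.2243, 17.6000°)

set_pose: (x, y, θ) = (-6.0800, -0.0100, 141.9000°), ρ = 6.14
go_straight(1.11): x += 1.11·cos θ, y += 1.11·sin θ → (-6.9535, 0.6749, 141.9000°)
turn_right(97.8°): centre at ρ to the right, rotate −97.8° → (-7.4378, 9.9160, 44.1000°)
go_straight(4.12): x += 4.12·cos θ, y += 4.12·sin θ → (-4.4791, 12.7831, 44.1000°)
turn_right(26.5°): centre at ρ to the right, rotate −26.5° → (-2.0628, 14.2264, 17.6000°)
go_straight(3.3): x += 3.3·cos θ, y += 3.3·sin θ → (1.0828, 15.2243, 17.6000°)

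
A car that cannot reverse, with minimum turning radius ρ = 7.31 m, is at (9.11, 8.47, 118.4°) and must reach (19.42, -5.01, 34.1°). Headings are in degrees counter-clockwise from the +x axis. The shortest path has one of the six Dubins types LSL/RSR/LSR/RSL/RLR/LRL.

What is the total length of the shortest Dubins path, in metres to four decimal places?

Let ψ = atan2(Δy, Δx) = atan2(-13.48, 10.31) = -52.5899° be the start→goal bearing.
Normalize: d = |goal − start| / ρ = 16.970754/7.31 = 2.321581, α = (θ_start − ψ) mod 360° = 170.9899° = 2.984337 rad, β = (θ_goal − ψ) mod 360° = 86.6899° = 1.513024 rad.
Common terms: sin α = 0.156608, cos α = -0.987661, sin β = 0.998332, cos β = 0.057740, cos(α−β) = 0.099320, d² = 5.389737. Work in radians in the unit-radius frame; every candidate has L = ρ·(t + p + q).
LSL: p² = 2 + d² − 2cos(α−β) + 2d(sin α − sin β) = 3.282840; p = √p² = 1.811861; φ = atan2(cos β − cos α, d + sin α − sin β) = 0.615022 rad; t = (φ − α) mod 2π = 3.913870 rad, q = (β − φ) mod 2π = 0.898003 rad → L = 7.31·(3.913870 + 1.811861 + 0.898003) = 7.31·6.623734 = 48.419493 m
RSR: p² = 2 + d² − 2cos(α−β) + 2d(sin β − sin α) = 11.099354; p = √p² = 3.331569; φ = atan2(cos α − cos β, d − sin α + sin β) = -0.319178 rad; t = (α − φ) mod 2π = 3.303515 rad, q = (φ − β) mod 2π = 4.450983 rad → L = 7.31·(3.303515 + 3.331569 + 4.450983) = 7.31·11.086067 = 81.039151 m
LSR: p² = d² − 2 + 2cos(α−β) + 2d(sin α + sin β) = 8.950949; p = √p² = 2.991814; φ = atan2(−cos α − cos β, d + sin α + sin β) − atan2(−2, p) = 0.850632 rad; t = (φ − α) mod 2π = 4.149480 rad, q = (φ − β) mod 2π = 5.620793 rad → L = 7.31·(4.149480 + 2.991814 + 5.620793) = 7.31·12.762086 = 93.290851 m
RSL: p² = d² − 2 + 2cos(α−β) − 2d(sin α + sin β) = -1.774197 < 0 → infeasible
RLR: c = (6 − d² + 2cos(α−β) + 2d(sin α − sin β))/8 = -0.387419; p = 2π − arccos c = 4.314558 rad; φ = atan2(cos α − cos β, d − sin α + sin β) = -0.319178 rad; t = (α − φ + p/2) mod 2π = 5.460794 rad, q = (α − β − t + p) mod 2π = 0.325077 rad → L = 7.31·(5.460794 + 4.314558 + 0.325077) = 7.31·10.100429 = 73.834139 m
LRL: c = (6 − d² + 2cos(α−β) − 2d(sin α − sin β))/8 = 0.589645; p = 2π − arccos c = 5.343008 rad; φ = atan2(cos β − cos α, d + sin α − sin β) = 0.615022 rad; t = (φ − α + p/2) mod 2π = 0.302189 rad, q = (β − α − t + p) mod 2π = 3.569507 rad → L = 7.31·(0.302189 + 5.343008 + 3.569507) = 7.31·9.214704 = 67.359485 m
Shortest: LSL with L = 48.419493 m ≈ 48.4195 m

48.4195 m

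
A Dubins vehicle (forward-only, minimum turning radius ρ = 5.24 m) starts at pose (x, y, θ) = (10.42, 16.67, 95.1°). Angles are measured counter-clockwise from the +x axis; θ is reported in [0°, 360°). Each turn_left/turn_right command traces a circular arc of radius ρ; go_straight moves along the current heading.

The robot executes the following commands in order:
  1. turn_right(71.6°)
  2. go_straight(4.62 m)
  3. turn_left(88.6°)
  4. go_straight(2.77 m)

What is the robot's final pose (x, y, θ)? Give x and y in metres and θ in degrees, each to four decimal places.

(19.5101, 33.1267, 112.1000°)

set_pose: (x, y, θ) = (10.4200, 16.6700, 95.1000°), ρ = 5.24
turn_right(71.6°): centre at ρ to the right, rotate −71.6° → (13.5498, 21.9412, 23.5000°)
go_straight(4.62): x += 4.62·cos θ, y += 4.62·sin θ → (17.7866, 23.7834, 23.5000°)
turn_left(88.6°): centre at ρ to the left, rotate +88.6° → (20.5522, 30.5602, 112.1000°)
go_straight(2.77): x += 2.77·cos θ, y += 2.77·sin θ → (19.5101, 33.1267, 112.1000°)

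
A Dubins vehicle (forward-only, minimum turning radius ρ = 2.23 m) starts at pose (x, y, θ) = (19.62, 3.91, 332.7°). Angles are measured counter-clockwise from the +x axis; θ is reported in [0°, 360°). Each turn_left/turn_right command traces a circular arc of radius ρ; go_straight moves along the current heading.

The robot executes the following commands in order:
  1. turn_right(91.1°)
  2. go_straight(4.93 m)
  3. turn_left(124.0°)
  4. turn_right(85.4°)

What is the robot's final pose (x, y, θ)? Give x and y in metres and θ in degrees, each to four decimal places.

(22.8056, -8.5734, 280.2000°)

set_pose: (x, y, θ) = (19.6200, 3.9100, 332.7000°), ρ = 2.23
turn_right(91.1°): centre at ρ to the right, rotate −91.1° → (20.5588, 0.8677, 241.6000°)
go_straight(4.93): x += 4.93·cos θ, y += 4.93·sin θ → (18.2140, -3.4689, 241.6000°)
turn_left(124.0°): centre at ρ to the left, rotate +124.0° → (20.3932, -6.7489, 365.6000° ≡ 5.6000°)
turn_right(85.4°): centre at ρ to the right, rotate −85.4° → (22.8056, -8.5734, -79.8000° ≡ 280.2000°)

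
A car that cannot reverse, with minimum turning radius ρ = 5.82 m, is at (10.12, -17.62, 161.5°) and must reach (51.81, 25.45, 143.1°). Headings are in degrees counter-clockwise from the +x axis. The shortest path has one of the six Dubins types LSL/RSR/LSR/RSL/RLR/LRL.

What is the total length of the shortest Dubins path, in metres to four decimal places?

Let ψ = atan2(Δy, Δx) = atan2(43.07, 41.69) = 45.9328° be the start→goal bearing.
Normalize: d = |goal − start| / ρ = 59.942314/5.82 = 10.299367, α = (θ_start − ψ) mod 360° = 115.5672° = 2.017029 rad, β = (θ_goal − ψ) mod 360° = 97.1672° = 1.695888 rad.
Common terms: sin α = 0.902079, cos α = -0.431570, sin β = 0.992186, cos β = -0.124766, cos(α−β) = 0.948876, d² = 106.076954. Work in radians in the unit-radius frame; every candidate has L = ρ·(t + p + q).
LSL: p² = 2 + d² − 2cos(α−β) + 2d(sin α − sin β) = 104.323117; p = √p² = 10.213869; φ = atan2(cos β − cos α, d + sin α − sin β) = 0.030043 rad; t = (φ − α) mod 2π = 4.296199 rad, q = (β − φ) mod 2π = 1.665846 rad → L = 5.82·(4.296199 + 10.213869 + 1.665846) = 5.82·16.175914 = 94.143817 m
RSR: p² = 2 + d² − 2cos(α−β) + 2d(sin β − sin α) = 108.035286; p = √p² = 10.394002; φ = atan2(cos α − cos β, d − sin α + sin β) = -0.029522 rad; t = (α − φ) mod 2π = 2.046550 rad, q = (φ − β) mod 2π = 4.557775 rad → L = 5.82·(2.046550 + 10.394002 + 4.557775) = 5.82·16.998328 = 98.930271 m
LSR: p² = d² − 2 + 2cos(α−β) + 2d(sin α + sin β) = 144.994179; p = √p² = 12.041353; φ = atan2(−cos α − cos β, d + sin α + sin β) − atan2(−2, p) = 0.210185 rad; t = (φ − α) mod 2π = 4.476342 rad, q = (φ − β) mod 2π = 4.797482 rad → L = 5.82·(4.476342 + 12.041353 + 4.797482) = 5.82·21.315177 = 124.054330 m
RSL: p² = d² − 2 + 2cos(α−β) − 2d(sin α + sin β) = 66.955232; p = √p² = 8.182618; φ = atan2(cos α + cos β, d − sin α − sin β) − atan2(2, p) = -0.305814 rad; t = (α − φ) mod 2π = 2.322843 rad, q = (β − φ) mod 2π = 2.001703 rad → L = 5.82·(2.322843 + 8.182618 + 2.001703) = 5.82·12.507163 = 72.791691 m
RLR: c = (6 − d² + 2cos(α−β) + 2d(sin α − sin β))/8 = -12.504411, |c| > 1 → infeasible
LRL: c = (6 − d² + 2cos(α−β) − 2d(sin α − sin β))/8 = -12.040390, |c| > 1 → infeasible
Shortest: RSL with L = 72.791691 m ≈ 72.7917 m

72.7917 m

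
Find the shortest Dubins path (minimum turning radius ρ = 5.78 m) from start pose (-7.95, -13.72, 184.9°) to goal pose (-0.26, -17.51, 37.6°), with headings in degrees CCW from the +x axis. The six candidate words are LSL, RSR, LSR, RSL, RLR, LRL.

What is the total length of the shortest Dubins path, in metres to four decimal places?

Let ψ = atan2(Δy, Δx) = atan2(-3.79, 7.69) = -26.2363° be the start→goal bearing.
Normalize: d = |goal − start| / ρ = 8.573226/5.78 = 1.483257, α = (θ_start − ψ) mod 360° = 211.1363° = 3.685023 rad, β = (θ_goal − ψ) mod 360° = 63.8363° = 1.114153 rad.
Common terms: sin α = -0.517075, cos α = -0.855940, sin β = 0.897538, cos β = 0.440938, cos(α−β) = -0.841511, d² = 2.200051. Work in radians in the unit-radius frame; every candidate has L = ρ·(t + p + q).
LSL: p² = 2 + d² − 2cos(α−β) + 2d(sin α − sin β) = 1.686603; p = √p² = 1.298693; φ = atan2(cos β − cos α, d + sin α − sin β) = 1.517916 rad; t = (φ − α) mod 2π = 4.116078 rad, q = (β − φ) mod 2π = 5.879423 rad → L = 5.78·(4.116078 + 1.298693 + 5.879423) = 5.78·11.294193 = 65.280438 m
RSR: p² = 2 + d² − 2cos(α−β) + 2d(sin β − sin α) = 10.079543; p = √p² = 3.174830; φ = atan2(cos α − cos β, d − sin α + sin β) = -0.420796 rad; t = (α − φ) mod 2π = 4.105819 rad, q = (φ − β) mod 2π = 4.748236 rad → L = 5.78·(4.105819 + 3.174830 + 4.748236) = 5.78·12.028885 = 69.526955 m
LSR: p² = d² − 2 + 2cos(α−β) + 2d(sin α + sin β) = -0.354323 < 0 → infeasible
RSL: p² = d² − 2 + 2cos(α−β) − 2d(sin α + sin β) = -2.611617 < 0 → infeasible
RLR: c = (6 − d² + 2cos(α−β) + 2d(sin α − sin β))/8 = -0.259943; p = 2π − arccos c = 4.449426 rad; φ = atan2(cos α − cos β, d − sin α + sin β) = -0.420796 rad; t = (α − φ + p/2) mod 2π = 0.047347 rad, q = (α − β − t + p) mod 2π = 0.689764 rad → L = 5.78·(0.047347 + 4.449426 + 0.689764) = 5.78·5.186536 = 29.978181 m
LRL: c = (6 − d² + 2cos(α−β) − 2d(sin α − sin β))/8 = 0.789175; p = 2π − arccos c = 5.621853 rad; φ = atan2(cos β − cos α, d + sin α − sin β) = 1.517916 rad; t = (φ − α + p/2) mod 2π = 0.643819 rad, q = (β − α − t + p) mod 2π = 2.407164 rad → L = 5.78·(0.643819 + 5.621853 + 2.407164) = 5.78·8.672836 = 50.128992 m
Shortest: RLR with L = 29.978181 m ≈ 29.9782 m

29.9782 m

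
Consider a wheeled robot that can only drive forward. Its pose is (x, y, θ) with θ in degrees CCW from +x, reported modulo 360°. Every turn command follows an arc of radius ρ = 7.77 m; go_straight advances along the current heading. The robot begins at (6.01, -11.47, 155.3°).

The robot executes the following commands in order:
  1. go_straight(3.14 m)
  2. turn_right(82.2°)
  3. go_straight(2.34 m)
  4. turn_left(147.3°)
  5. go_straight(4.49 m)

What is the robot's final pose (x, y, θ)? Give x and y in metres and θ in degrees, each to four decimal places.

(-16.2397, 6.6648, 220.4000°)

set_pose: (x, y, θ) = (6.0100, -11.4700, 155.3000°), ρ = 7.77
go_straight(3.14): x += 3.14·cos θ, y += 3.14·sin θ → (3.1573, -10.1579, 155.3000°)
turn_right(82.2°): centre at ρ to the right, rotate −82.2° → (-1.0303, -0.8400, 73.1000°)
go_straight(2.34): x += 2.34·cos θ, y += 2.34·sin θ → (-0.3501, 1.3989, 73.1000°)
turn_left(147.3°): centre at ρ to the left, rotate +147.3° → (-12.8204, 9.5748, 220.4000°)
go_straight(4.49): x += 4.49·cos θ, y += 4.49·sin θ → (-16.2397, 6.6648, 220.4000°)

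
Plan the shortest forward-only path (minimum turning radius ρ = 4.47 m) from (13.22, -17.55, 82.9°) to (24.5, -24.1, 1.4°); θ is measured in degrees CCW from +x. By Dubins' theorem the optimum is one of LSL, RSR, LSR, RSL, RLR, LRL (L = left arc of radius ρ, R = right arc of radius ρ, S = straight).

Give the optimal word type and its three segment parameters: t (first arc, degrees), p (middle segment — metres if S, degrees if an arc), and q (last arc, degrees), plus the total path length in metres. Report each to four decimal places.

Let ψ = atan2(Δy, Δx) = atan2(-6.55, 11.28) = -30.1426° be the start→goal bearing.
Normalize: d = |goal − start| / ρ = 13.043807/4.47 = 2.918078, α = (θ_start − ψ) mod 360° = 113.0426° = 1.972966 rad, β = (θ_goal − ψ) mod 360° = 31.5426° = 0.550522 rad.
Common terms: sin α = 0.920214, cos α = -0.391416, sin β = 0.523133, cos β = 0.852251, cos(α−β) = 0.147809, d² = 8.515177. Work in radians in the unit-radius frame; every candidate has L = ρ·(t + p + q).
LSL: p² = 2 + d² − 2cos(α−β) + 2d(sin α − sin β) = 12.536987; p = √p² = 3.540761; φ = atan2(cos β − cos α, d + sin α − sin β) = 0.358898 rad; t = (φ − α) mod 2π = 4.669118 rad, q = (β − φ) mod 2π = 0.191624 rad → L = 4.47·(4.669118 + 3.540761 + 0.191624) = 4.47·8.401503 = 37.554718 m
RSR: p² = 2 + d² − 2cos(α−β) + 2d(sin β − sin α) = 7.902129; p = √p² = 2.811073; φ = atan2(cos α − cos β, d − sin α + sin β) = -0.458292 rad; t = (α − φ) mod 2π = 2.431258 rad, q = (φ − β) mod 2π = 5.274371 rad → L = 4.47·(2.431258 + 2.811073 + 5.274371) = 4.47·10.516701 = 47.009654 m
LSR: p² = d² − 2 + 2cos(α−β) + 2d(sin α + sin β) = 15.234390; p = √p² = 3.903126; φ = atan2(−cos α − cos β, d + sin α + sin β) − atan2(−2, p) = 0.368255 rad; t = (φ − α) mod 2π = 4.678475 rad, q = (φ − β) mod 2π = 6.100918 rad → L = 4.47·(4.678475 + 3.903126 + 6.100918) = 4.47·14.682518 = 65.630856 m
RSL: p² = d² − 2 + 2cos(α−β) − 2d(sin α + sin β) = -1.612799 < 0 → infeasible
RLR: c = (6 − d² + 2cos(α−β) + 2d(sin α − sin β))/8 = 0.012234; p = 2π − arccos c = 4.724623 rad; φ = atan2(cos α − cos β, d − sin α + sin β) = -0.458292 rad; t = (α − φ + p/2) mod 2π = 4.793570 rad, q = (α − β − t + p) mod 2π = 1.353497 rad → L = 4.47·(4.793570 + 4.724623 + 1.353497) = 4.47·10.871690 = 48.596453 m
LRL: c = (6 − d² + 2cos(α−β) − 2d(sin α − sin β))/8 = -0.567123; p = 2π − arccos c = 4.109380 rad; φ = atan2(cos β − cos α, d + sin α − sin β) = 0.358898 rad; t = (φ − α + p/2) mod 2π = 0.440622 rad, q = (β − α − t + p) mod 2π = 2.246314 rad → L = 4.47·(0.440622 + 4.109380 + 2.246314) = 4.47·6.796316 = 30.379535 m
Shortest: LRL with L = 30.379535 m ≈ 30.3795 m
Convert LRL to answer units (arcs ×180/π): t = 0.440622·180/π = 25.2458°, p = 4.109380·180/π = 235.4501°, q = 2.246314·180/π = 128.7043°, L = 30.3795 m.

LRL: t = 25.2458°, p = 235.4501°, q = 128.7043°, L = 30.3795 m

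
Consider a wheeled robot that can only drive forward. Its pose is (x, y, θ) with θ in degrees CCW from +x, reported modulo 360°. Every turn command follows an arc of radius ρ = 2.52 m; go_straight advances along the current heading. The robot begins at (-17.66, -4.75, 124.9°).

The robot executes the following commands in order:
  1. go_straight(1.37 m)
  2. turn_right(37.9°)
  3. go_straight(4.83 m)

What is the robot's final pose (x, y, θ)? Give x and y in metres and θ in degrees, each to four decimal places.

set_pose: (x, y, θ) = (-17.6600, -4.7500, 124.9000°), ρ = 2.52
go_straight(1.37): x += 1.37·cos θ, y += 1.37·sin θ → (-18.4438, -3.6264, 124.9000°)
turn_right(37.9°): centre at ρ to the right, rotate −37.9° → (-18.8936, -2.0527, 87.0000°)
go_straight(4.83): x += 4.83·cos θ, y += 4.83·sin θ → (-18.6408, 2.7707, 87.0000°)

(-18.6408, 2.7707, 87.0000°)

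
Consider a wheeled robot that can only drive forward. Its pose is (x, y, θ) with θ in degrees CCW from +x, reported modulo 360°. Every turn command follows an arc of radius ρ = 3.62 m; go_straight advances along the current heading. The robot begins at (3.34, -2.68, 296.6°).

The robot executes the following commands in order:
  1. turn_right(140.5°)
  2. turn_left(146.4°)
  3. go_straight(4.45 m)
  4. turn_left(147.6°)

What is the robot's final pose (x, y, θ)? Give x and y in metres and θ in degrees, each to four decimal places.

(3.1809, -14.6669, 90.1000°)

set_pose: (x, y, θ) = (3.3400, -2.6800, 296.6000°), ρ = 3.62
turn_right(140.5°): centre at ρ to the right, rotate −140.5° → (-1.3635, -7.6105, 156.1000°)
turn_left(146.4°): centre at ρ to the left, rotate +146.4° → (-5.8831, -12.8651, 302.5000°)
go_straight(4.45): x += 4.45·cos θ, y += 4.45·sin θ → (-3.4922, -16.6182, 302.5000°)
turn_left(147.6°): centre at ρ to the left, rotate +147.6° → (3.1809, -14.6669, 450.1000° ≡ 90.1000°)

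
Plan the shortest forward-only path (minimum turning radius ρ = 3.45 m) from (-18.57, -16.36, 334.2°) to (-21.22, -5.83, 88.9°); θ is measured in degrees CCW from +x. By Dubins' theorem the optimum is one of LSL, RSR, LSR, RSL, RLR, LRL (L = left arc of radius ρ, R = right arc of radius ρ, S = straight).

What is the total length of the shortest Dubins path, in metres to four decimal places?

18.6538 m

Let ψ = atan2(Δy, Δx) = atan2(10.53, -2.65) = 104.1258° be the start→goal bearing.
Normalize: d = |goal − start| / ρ = 10.858333/3.45 = 3.147343, α = (θ_start − ψ) mod 360° = 230.0742° = 4.015552 rad, β = (θ_goal − ψ) mod 360° = 344.7742° = 6.017444 rad.
Common terms: sin α = -0.766876, cos α = -0.641795, sin β = -0.262624, cos β = 0.964898, cos(α−β) = -0.417867, d² = 9.905768. Work in radians in the unit-radius frame; every candidate has L = ρ·(t + p + q).
LSL: p² = 2 + d² − 2cos(α−β) + 2d(sin α − sin β) = 9.567395; p = √p² = 3.093121; φ = atan2(cos β − cos α, d + sin α − sin β) = 0.546197 rad; t = (φ − α) mod 2π = 2.813830 rad, q = (β − φ) mod 2π = 5.471248 rad → L = 3.45·(2.813830 + 3.093121 + 5.471248) = 3.45·11.378199 = 39.254785 m
RSR: p² = 2 + d² − 2cos(α−β) + 2d(sin β − sin α) = 15.915608; p = √p² = 3.989437; φ = atan2(cos α − cos β, d − sin α + sin β) = -0.414505 rad; t = (α − φ) mod 2π = 4.430057 rad, q = (φ − β) mod 2π = 6.134421 rad → L = 3.45·(4.430057 + 3.989437 + 6.134421) = 3.45·14.553915 = 50.211007 m
LSR: p² = d² − 2 + 2cos(α−β) + 2d(sin α + sin β) = 0.589654; p = √p² = 0.767889; φ = atan2(−cos α − cos β, d + sin α + sin β) − atan2(−2, p) = 1.052812 rad; t = (φ − α) mod 2π = 3.320446 rad, q = (φ − β) mod 2π = 1.318553 rad → L = 3.45·(3.320446 + 0.767889 + 1.318553) = 3.45·5.406888 = 18.653763 m
RSL: p² = d² − 2 + 2cos(α−β) − 2d(sin α + sin β) = 13.550413; p = √p² = 3.681089; φ = atan2(cos α + cos β, d − sin α − sin β) − atan2(2, p) = -0.420496 rad; t = (α − φ) mod 2π = 4.436048 rad, q = (β − φ) mod 2π = 0.154755 rad → L = 3.45·(4.436048 + 3.681089 + 0.154755) = 3.45·8.271892 = 28.538028 m
RLR: c = (6 − d² + 2cos(α−β) + 2d(sin α − sin β))/8 = -0.989451; p = 2π − arccos c = 3.286972 rad; φ = atan2(cos α − cos β, d − sin α + sin β) = -0.414505 rad; t = (α − φ + p/2) mod 2π = 6.073543 rad, q = (α − β − t + p) mod 2π = 1.494722 rad → L = 3.45·(6.073543 + 3.286972 + 1.494722) = 3.45·10.855237 = 37.450566 m
LRL: c = (6 − d² + 2cos(α−β) − 2d(sin α − sin β))/8 = -0.195924; p = 2π − arccos c = 4.515189 rad; φ = atan2(cos β − cos α, d + sin α − sin β) = 0.546197 rad; t = (φ − α + p/2) mod 2π = 5.071425 rad, q = (β − α − t + p) mod 2π = 1.445657 rad → L = 3.45·(5.071425 + 4.515189 + 1.445657) = 3.45·11.032270 = 38.061333 m
Shortest: LSR with L = 18.653763 m ≈ 18.6538 m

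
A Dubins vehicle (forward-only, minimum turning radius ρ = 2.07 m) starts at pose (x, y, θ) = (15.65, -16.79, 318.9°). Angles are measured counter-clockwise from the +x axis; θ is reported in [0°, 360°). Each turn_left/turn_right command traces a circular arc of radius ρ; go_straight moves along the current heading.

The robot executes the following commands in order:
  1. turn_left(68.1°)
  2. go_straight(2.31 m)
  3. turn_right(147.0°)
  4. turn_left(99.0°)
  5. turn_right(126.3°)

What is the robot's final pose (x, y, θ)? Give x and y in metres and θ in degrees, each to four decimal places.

set_pose: (x, y, θ) = (15.6500, -16.7900, 318.9000°), ρ = 2.07
turn_left(68.1°): centre at ρ to the left, rotate +68.1° → (17.9505, -17.0745, 387.0000° ≡ 27.0000°)
go_straight(2.31): x += 2.31·cos θ, y += 2.31·sin θ → (20.0088, -16.0258, 27.0000°)
turn_right(147.0°): centre at ρ to the right, rotate −147.0° → (22.7412, -18.9052, -120.0000° ≡ 240.0000°)
turn_left(99.0°): centre at ρ to the left, rotate +99.0° → (23.7920, -21.8727, 339.0000°)
turn_right(126.3°): centre at ρ to the right, rotate −126.3° → (24.1685, -25.5471, 212.7000°)

(24.1685, -25.5471, 212.7000°)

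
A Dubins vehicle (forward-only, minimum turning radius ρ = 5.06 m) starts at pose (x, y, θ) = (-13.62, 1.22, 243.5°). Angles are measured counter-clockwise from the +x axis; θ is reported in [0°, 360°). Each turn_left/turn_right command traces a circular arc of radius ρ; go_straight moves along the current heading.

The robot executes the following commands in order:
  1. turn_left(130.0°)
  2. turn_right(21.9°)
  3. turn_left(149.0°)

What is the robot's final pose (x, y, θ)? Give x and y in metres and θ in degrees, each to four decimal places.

set_pose: (x, y, θ) = (-13.6200, 1.2200, 243.5000°), ρ = 5.06
turn_left(130.0°): centre at ρ to the left, rotate +130.0° → (-7.9104, -5.9580, 373.5000° ≡ 13.5000°)
turn_right(21.9°): centre at ρ to the right, rotate −21.9° → (-5.9900, -5.8724, -8.4000° ≡ 351.6000°)
turn_left(149.0°): centre at ρ to the left, rotate +149.0° → (-2.0391, 3.0433, 500.6000° ≡ 140.6000°)

(-2.0391, 3.0433, 140.6000°)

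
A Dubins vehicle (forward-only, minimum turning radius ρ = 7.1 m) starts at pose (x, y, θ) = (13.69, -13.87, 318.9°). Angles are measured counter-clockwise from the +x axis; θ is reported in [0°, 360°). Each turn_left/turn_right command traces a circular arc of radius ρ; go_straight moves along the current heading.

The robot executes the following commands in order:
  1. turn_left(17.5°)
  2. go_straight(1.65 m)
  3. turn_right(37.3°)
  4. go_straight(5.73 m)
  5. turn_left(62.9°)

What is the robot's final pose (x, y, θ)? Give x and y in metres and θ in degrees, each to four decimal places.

set_pose: (x, y, θ) = (13.6900, -13.8700, 318.9000°), ρ = 7.1
turn_left(17.5°): centre at ρ to the left, rotate +17.5° → (15.5149, -15.0259, 336.4000°)
go_straight(1.65): x += 1.65·cos θ, y += 1.65·sin θ → (17.0269, -15.6865, 336.4000°)
turn_right(37.3°): centre at ρ to the right, rotate −37.3° → (20.3882, -18.7396, 299.1000°)
go_straight(5.73): x += 5.73·cos θ, y += 5.73·sin θ → (23.1749, -23.7464, 299.1000°)
turn_left(62.9°): centre at ρ to the left, rotate +62.9° → (29.6265, -27.3891, 362.0000° ≡ 2.0000°)

(29.6265, -27.3891, 2.0000°)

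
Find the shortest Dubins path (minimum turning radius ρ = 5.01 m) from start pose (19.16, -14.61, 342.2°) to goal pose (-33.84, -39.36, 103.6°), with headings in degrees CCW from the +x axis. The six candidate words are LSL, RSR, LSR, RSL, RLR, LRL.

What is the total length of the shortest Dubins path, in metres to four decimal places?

71.1125 m

Let ψ = atan2(Δy, Δx) = atan2(-24.75, -53.00) = -154.9683° be the start→goal bearing.
Normalize: d = |goal − start| / ρ = 58.494124/5.01 = 11.675474, α = (θ_start − ψ) mod 360° = 137.1683° = 2.394039 rad, β = (θ_goal − ψ) mod 360° = 258.5683° = 4.512868 rad.
Common terms: sin α = 0.679847, cos α = -0.733354, sin β = -0.980162, cos β = -0.198199, cos(α−β) = -0.521010, d² = 136.316688. Work in radians in the unit-radius frame; every candidate has L = ρ·(t + p + q).
LSL: p² = 2 + d² − 2cos(α−β) + 2d(sin α − sin β) = 178.121483; p = √p² = 13.346216; φ = atan2(cos β − cos α, d + sin α − sin β) = 0.040109 rad; t = (φ − α) mod 2π = 3.929255 rad, q = (β − φ) mod 2π = 4.472760 rad → L = 5.01·(3.929255 + 13.346216 + 4.472760) = 5.01·21.748231 = 108.958638 m
RSR: p² = 2 + d² − 2cos(α−β) + 2d(sin β − sin α) = 100.595931; p = √p² = 10.029752; φ = atan2(cos α − cos β, d − sin α + sin β) = -0.053382 rad; t = (α − φ) mod 2π = 2.447421 rad, q = (φ − β) mod 2π = 1.716935 rad → L = 5.01·(2.447421 + 10.029752 + 1.716935) = 5.01·14.194108 = 71.112481 m
LSR: p² = d² − 2 + 2cos(α−β) + 2d(sin α + sin β) = 126.262035; p = √p² = 11.236638; φ = atan2(−cos α − cos β, d + sin α + sin β) − atan2(−2, p) = 0.257856 rad; t = (φ − α) mod 2π = 4.147002 rad, q = (φ − β) mod 2π = 2.028173 rad → L = 5.01·(4.147002 + 11.236638 + 2.028173) = 5.01·17.411813 = 87.233185 m
RSL: p² = d² − 2 + 2cos(α−β) − 2d(sin α + sin β) = 140.287302; p = √p² = 11.844294; φ = atan2(cos α + cos β, d − sin α − sin β) − atan2(2, p) = -0.244910 rad; t = (α − φ) mod 2π = 2.638948 rad, q = (β − φ) mod 2π = 4.757778 rad → L = 5.01·(2.638948 + 11.844294 + 4.757778) = 5.01·19.241021 = 96.397514 m
RLR: c = (6 − d² + 2cos(α−β) + 2d(sin α − sin β))/8 = -11.574491, |c| > 1 → infeasible
LRL: c = (6 − d² + 2cos(α−β) − 2d(sin α − sin β))/8 = -21.265185, |c| > 1 → infeasible
Shortest: RSR with L = 71.112481 m ≈ 71.1125 m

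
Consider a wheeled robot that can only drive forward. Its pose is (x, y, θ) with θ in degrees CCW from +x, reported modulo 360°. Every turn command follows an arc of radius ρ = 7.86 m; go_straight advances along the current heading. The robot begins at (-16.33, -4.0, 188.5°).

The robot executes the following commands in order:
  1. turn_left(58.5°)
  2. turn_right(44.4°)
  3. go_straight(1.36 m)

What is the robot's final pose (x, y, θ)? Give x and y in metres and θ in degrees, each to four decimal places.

(-27.8736, -13.4104, 202.6000°)

set_pose: (x, y, θ) = (-16.3300, -4.0000, 188.5000°), ρ = 7.86
turn_left(58.5°): centre at ρ to the left, rotate +58.5° → (-22.4034, -8.7025, 247.0000°)
turn_right(44.4°): centre at ρ to the right, rotate −44.4° → (-26.6180, -12.8878, 202.6000°)
go_straight(1.36): x += 1.36·cos θ, y += 1.36·sin θ → (-27.8736, -13.4104, 202.6000°)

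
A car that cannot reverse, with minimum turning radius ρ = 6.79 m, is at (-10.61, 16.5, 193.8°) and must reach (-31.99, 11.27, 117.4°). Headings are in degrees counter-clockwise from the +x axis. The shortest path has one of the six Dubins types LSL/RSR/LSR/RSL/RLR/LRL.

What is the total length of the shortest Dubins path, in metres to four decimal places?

25.4075 m

Let ψ = atan2(Δy, Δx) = atan2(-5.23, -21.38) = -166.2542° be the start→goal bearing.
Normalize: d = |goal − start| / ρ = 22.010391/6.79 = 3.241589, α = (θ_start − ψ) mod 360° = 0.0542° = 0.000946 rad, β = (θ_goal − ψ) mod 360° = 283.6542° = 4.950699 rad.
Common terms: sin α = 0.000946, cos α = 1.000000, sin β = -0.971738, cos β = 0.236061, cos(α−β) = 0.235142, d² = 10.507901. Work in radians in the unit-radius frame; every candidate has L = ρ·(t + p + q).
LSL: p² = 2 + d² − 2cos(α−β) + 2d(sin α − sin β) = 18.343699; p = √p² = 4.282954; φ = atan2(cos β − cos α, d + sin α − sin β) = -0.179327 rad; t = (φ − α) mod 2π = 6.102913 rad, q = (β − φ) mod 2π = 5.130026 rad → L = 6.79·(6.102913 + 4.282954 + 5.130026) = 6.79·15.515894 = 105.352917 m
RSR: p² = 2 + d² − 2cos(α−β) + 2d(sin β − sin α) = 5.731534; p = √p² = 2.394062; φ = atan2(cos α − cos β, d − sin α + sin β) = 0.324777 rad; t = (α − φ) mod 2π = 5.959354 rad, q = (φ − β) mod 2π = 1.657263 rad → L = 6.79·(5.959354 + 2.394062 + 1.657263) = 6.79·10.010679 = 67.972511 m
LSR: p² = d² − 2 + 2cos(α−β) + 2d(sin α + sin β) = 2.684363; p = √p² = 1.638403; φ = atan2(−cos α − cos β, d + sin α + sin β) − atan2(−2, p) = 0.385978 rad; t = (φ − α) mod 2π = 0.385032 rad, q = (φ − β) mod 2π = 1.718463 rad → L = 6.79·(0.385032 + 1.638403 + 1.718463) = 6.79·3.741898 = 25.407487 m
RSL: p² = d² − 2 + 2cos(α−β) − 2d(sin α + sin β) = 15.272007; p = √p² = 3.907941; φ = atan2(cos α + cos β, d − sin α − sin β) − atan2(2, p) = -0.187603 rad; t = (α − φ) mod 2π = 0.188548 rad, q = (β − φ) mod 2π = 5.138302 rad → L = 6.79·(0.188548 + 3.907941 + 5.138302) = 6.79·9.234792 = 62.704237 m
RLR: c = (6 − d² + 2cos(α−β) + 2d(sin α − sin β))/8 = 0.283558; p = 2π − arccos c = 4.999892 rad; φ = atan2(cos α − cos β, d − sin α + sin β) = 0.324777 rad; t = (α − φ + p/2) mod 2π = 2.176115 rad, q = (α − β − t + p) mod 2π = 4.157208 rad → L = 6.79·(2.176115 + 4.999892 + 4.157208) = 6.79·11.333215 = 76.952529 m
LRL: c = (6 − d² + 2cos(α−β) − 2d(sin α − sin β))/8 = -1.292962, |c| > 1 → infeasible
Shortest: LSR with L = 25.407487 m ≈ 25.4075 m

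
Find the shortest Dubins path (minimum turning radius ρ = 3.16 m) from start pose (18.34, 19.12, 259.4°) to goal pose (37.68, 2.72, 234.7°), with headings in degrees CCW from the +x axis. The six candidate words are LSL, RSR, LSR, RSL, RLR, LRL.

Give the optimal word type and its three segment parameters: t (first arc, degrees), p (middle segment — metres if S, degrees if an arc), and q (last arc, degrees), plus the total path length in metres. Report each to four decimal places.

LSR: t = 73.7598°, p = 18.5016 m, q = 98.4598°, L = 27.9999 m

Let ψ = atan2(Δy, Δx) = atan2(-16.40, 19.34) = -40.2974° be the start→goal bearing.
Normalize: d = |goal − start| / ρ = 25.357358/3.16 = 8.024480, α = (θ_start − ψ) mod 360° = 299.6974° = 5.230706 rad, β = (θ_goal − ψ) mod 360° = 274.9974° = 4.799610 rad.
Common terms: sin α = -0.868654, cos α = 0.495419, sin β = -0.996199, cos β = 0.087110, cos(α−β) = 0.908508, d² = 64.392285. Work in radians in the unit-radius frame; every candidate has L = ρ·(t + p + q).
LSL: p² = 2 + d² − 2cos(α−β) + 2d(sin α − sin β) = 66.622227; p = √p² = 8.162244; φ = atan2(cos β − cos α, d + sin α − sin β) = -0.050045 rad; t = (φ − α) mod 2π = 1.002434 rad, q = (β − φ) mod 2π = 4.849655 rad → L = 3.16·(1.002434 + 8.162244 + 4.849655) = 3.16·14.014333 = 44.285292 m
RSR: p² = 2 + d² − 2cos(α−β) + 2d(sin β − sin α) = 62.528310; p = √p² = 7.907484; φ = atan2(cos α − cos β, d − sin α + sin β) = 0.051659 rad; t = (α − φ) mod 2π = 5.179048 rad, q = (φ − β) mod 2π = 1.535234 rad → L = 3.16·(5.179048 + 7.907484 + 1.535234) = 3.16·14.621766 = 46.204781 m
LSR: p² = d² − 2 + 2cos(α−β) + 2d(sin α + sin β) = 34.280353; p = √p² = 5.854943; φ = atan2(−cos α − cos β, d + sin α + sin β) − atan2(−2, p) = 0.234873 rad; t = (φ − α) mod 2π = 1.287352 rad, q = (φ − β) mod 2π = 1.718448 rad → L = 3.16·(1.287352 + 5.854943 + 1.718448) = 3.16·8.860743 = 27.999947 m
RSL: p² = d² − 2 + 2cos(α−β) − 2d(sin α + sin β) = 94.138249; p = √p² = 9.702487; φ = atan2(cos α + cos β, d − sin α − sin β) − atan2(2, p) = -0.144449 rad; t = (α − φ) mod 2π = 5.375155 rad, q = (β − φ) mod 2π = 4.944058 rad → L = 3.16·(5.375155 + 9.702487 + 4.944058) = 3.16·20.021700 = 63.268572 m
RLR: c = (6 − d² + 2cos(α−β) + 2d(sin α − sin β))/8 = -6.816039, |c| > 1 → infeasible
LRL: c = (6 − d² + 2cos(α−β) − 2d(sin α − sin β))/8 = -7.327778, |c| > 1 → infeasible
Shortest: LSR with L = 27.999947 m ≈ 27.9999 m
Convert LSR to answer units (arcs ×180/π): t = 1.287352·180/π = 73.7598°, p = ρ·p = 3.16·5.854943 = 18.5016 m, q = 1.718448·180/π = 98.4598°, L = 27.9999 m.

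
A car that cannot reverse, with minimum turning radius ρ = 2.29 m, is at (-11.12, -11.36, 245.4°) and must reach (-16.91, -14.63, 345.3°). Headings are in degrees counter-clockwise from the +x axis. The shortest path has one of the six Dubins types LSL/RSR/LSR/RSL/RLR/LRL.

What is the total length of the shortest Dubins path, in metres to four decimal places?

Let ψ = atan2(Δy, Δx) = atan2(-3.27, -5.79) = -150.5437° be the start→goal bearing.
Normalize: d = |goal − start| / ρ = 6.649586/2.29 = 2.903750, α = (θ_start − ψ) mod 360° = 35.9437° = 0.627336 rad, β = (θ_goal − ψ) mod 360° = 135.8437° = 2.370919 rad.
Common terms: sin α = 0.586990, cos α = 0.809594, sin β = 0.696618, cos β = -0.717442, cos(α−β) = -0.171929, d² = 8.431761. Work in radians in the unit-radius frame; every candidate has L = ρ·(t + p + q).
LSL: p² = 2 + d² − 2cos(α−β) + 2d(sin α − sin β) = 10.138951; p = √p² = 3.184172; φ = atan2(cos β − cos α, d + sin α − sin β) = -0.500166 rad; t = (φ − α) mod 2π = 5.155684 rad, q = (β − φ) mod 2π = 2.871085 rad → L = 2.29·(5.155684 + 3.184172 + 2.871085) = 2.29·11.210941 = 25.673055 m
RSR: p² = 2 + d² − 2cos(α−β) + 2d(sin β − sin α) = 11.412288; p = √p² = 3.378208; φ = atan2(cos α − cos β, d − sin α + sin β) = 0.469035 rad; t = (α − φ) mod 2π = 0.158301 rad, q = (φ − β) mod 2π = 4.381301 rad → L = 2.29·(0.158301 + 3.378208 + 4.381301) = 2.29·7.917809 = 18.131783 m
LSR: p² = d² − 2 + 2cos(α−β) + 2d(sin α + sin β) = 13.542456; p = √p² = 3.680008; φ = atan2(−cos α − cos β, d + sin α + sin β) − atan2(−2, p) = 0.475818 rad; t = (φ − α) mod 2π = 6.131667 rad, q = (φ − β) mod 2π = 4.388084 rad → L = 2.29·(6.131667 + 3.680008 + 4.388084) = 2.29·14.199759 = 32.517447 m
RSL: p² = d² − 2 + 2cos(α−β) − 2d(sin α + sin β) = -1.366650 < 0 → infeasible
RLR: c = (6 − d² + 2cos(α−β) + 2d(sin α − sin β))/8 = -0.426536; p = 2π − arccos c = 4.271730 rad; φ = atan2(cos α − cos β, d − sin α + sin β) = 0.469035 rad; t = (α − φ + p/2) mod 2π = 2.294165 rad, q = (α − β − t + p) mod 2π = 0.233980 rad → L = 2.29·(2.294165 + 4.271730 + 0.233980) = 2.29·6.799875 = 15.571714 m
LRL: c = (6 − d² + 2cos(α−β) − 2d(sin α − sin β))/8 = -0.267369; p = 2π − arccos c = 4.441727 rad; φ = atan2(cos β − cos α, d + sin α − sin β) = -0.500166 rad; t = (φ − α + p/2) mod 2π = 1.093363 rad, q = (β − α − t + p) mod 2π = 5.091949 rad → L = 2.29·(1.093363 + 4.441727 + 5.091949) = 2.29·10.627039 = 24.335919 m
Shortest: RLR with L = 15.571714 m ≈ 15.5717 m

15.5717 m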